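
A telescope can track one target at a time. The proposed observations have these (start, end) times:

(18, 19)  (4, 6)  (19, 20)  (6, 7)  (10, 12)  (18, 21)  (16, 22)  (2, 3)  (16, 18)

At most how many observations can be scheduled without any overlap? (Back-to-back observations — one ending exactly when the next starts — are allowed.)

7

Sort by end time and greedily take each interval whose start is ≥ the last chosen end.
Sorted by end: (2,3)  (4,6)  (6,7)  (10,12)  (16,18)  (18,19)  (19,20)  (18,21)  (16,22)
take (2,3); take (4,6); take (6,7); take (10,12); take (16,18); take (18,19); take (19,20); skip (18,21); skip (16,22).
Selected 7 observations.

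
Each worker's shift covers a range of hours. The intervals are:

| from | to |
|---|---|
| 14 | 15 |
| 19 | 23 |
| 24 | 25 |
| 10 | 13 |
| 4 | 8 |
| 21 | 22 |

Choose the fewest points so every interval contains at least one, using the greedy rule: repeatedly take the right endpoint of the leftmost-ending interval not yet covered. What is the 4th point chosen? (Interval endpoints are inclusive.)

22

Sorted: [4,8] [10,13] [14,15] [21,22] [19,23] [24,25]
{[4,8]} hit by 8; {[10,13]} hit by 13; {[14,15]} hit by 15; {[21,22],[19,23]} hit by 22; {[24,25]} hit by 25.
Points: 8, 13, 15, 22, 25 (5 total).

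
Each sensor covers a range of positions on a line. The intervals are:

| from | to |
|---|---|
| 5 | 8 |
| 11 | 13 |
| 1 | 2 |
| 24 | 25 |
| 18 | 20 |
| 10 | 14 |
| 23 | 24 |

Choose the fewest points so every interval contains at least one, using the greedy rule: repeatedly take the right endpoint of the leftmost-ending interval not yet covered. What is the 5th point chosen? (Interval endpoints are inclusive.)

Process intervals by earliest right end; each time one isn't hit yet, stab at its right endpoint.
By right end: [1,2]  [5,8]  [11,13]  [10,14]  [18,20]  [23,24]  [24,25]
[1,2] uncovered → point at 2; [5,8] uncovered → point at 8; [11,13] uncovered → point at 13; [18,20] uncovered → point at 20; [23,24] uncovered → point at 24.
Points: 2, 8, 13, 20, 24 (5 total).

24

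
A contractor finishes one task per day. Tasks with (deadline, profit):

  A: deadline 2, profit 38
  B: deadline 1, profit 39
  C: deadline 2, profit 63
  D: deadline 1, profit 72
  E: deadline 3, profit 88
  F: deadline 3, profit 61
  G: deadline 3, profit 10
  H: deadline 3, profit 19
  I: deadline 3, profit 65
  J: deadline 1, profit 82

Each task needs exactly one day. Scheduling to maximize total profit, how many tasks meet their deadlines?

By profit: E(d3,88), J(d1,82), D(d1,72), I(d3,65), C(d2,63), F(d3,61), B(d1,39), A(d2,38), H(d3,19), G(d3,10)
E→slot 3; J→slot 1; D skipped; I→slot 2; C skipped; F skipped; B skipped; A skipped; H skipped; G skipped.
3 of 10 scheduled.

3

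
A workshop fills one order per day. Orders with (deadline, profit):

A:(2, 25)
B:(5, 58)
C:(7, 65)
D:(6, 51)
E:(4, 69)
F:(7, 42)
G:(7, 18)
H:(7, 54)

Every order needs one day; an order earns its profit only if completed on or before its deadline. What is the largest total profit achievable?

364

Profit order: E=69 C=65 B=58 H=54 D=51 F=42 A=25 G=18
Assign: E→slot 4, C→slot 7, B→slot 5, H→slot 6, D→slot 3, F→slot 2, A→slot 1, G skipped.
Slots: [1:A] [2:F] [3:D] [4:E] [5:B] [6:H] [7:C]
Profit = 25 + 42 + 51 + 69 + 58 + 54 + 65 = 364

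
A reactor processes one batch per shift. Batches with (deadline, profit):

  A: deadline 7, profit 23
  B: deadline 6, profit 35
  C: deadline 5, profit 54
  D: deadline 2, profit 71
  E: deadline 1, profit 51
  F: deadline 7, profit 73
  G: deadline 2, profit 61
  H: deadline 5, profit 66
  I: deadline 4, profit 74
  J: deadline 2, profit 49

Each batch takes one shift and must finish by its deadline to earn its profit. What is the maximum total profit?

Take jobs in profit order; each goes to the latest open slot no later than its deadline.
By profit: I(d4,74), F(d7,73), D(d2,71), H(d5,66), G(d2,61), C(d5,54), E(d1,51), J(d2,49), B(d6,35), A(d7,23)
I→slot 4; F→slot 7; D→slot 2; H→slot 5; G→slot 1; C→slot 3; E skipped; J skipped; B→slot 6; A skipped.
Profit = 61 + 71 + 54 + 74 + 66 + 35 + 73 = 434

434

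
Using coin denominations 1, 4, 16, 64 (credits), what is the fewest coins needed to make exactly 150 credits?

6

Greedy: take as many of the largest coin as possible, then repeat with the remainder.
150 = 2×64 + 1×16 + 1×4 + 2×1
Total coins = 2 + 1 + 1 + 2 = 6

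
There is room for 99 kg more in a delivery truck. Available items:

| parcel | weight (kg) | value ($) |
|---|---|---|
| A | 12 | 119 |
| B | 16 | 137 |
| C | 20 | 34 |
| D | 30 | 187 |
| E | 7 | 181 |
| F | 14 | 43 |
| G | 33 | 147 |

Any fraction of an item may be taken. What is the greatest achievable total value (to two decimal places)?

Greedy by value/weight ratio, highest first.
Order: E (181/7=25.86) > A (119/12=9.92) > B (137/16=8.56) > D (187/30=6.23) > G (147/33=4.45) > F (43/14=3.07) > C (34/20=1.70)
Fill: take E (7 @ 181) → take A (12 @ 119) → take B (16 @ 137) → take D (30 @ 187) → take G (33 @ 147) → take 1/14 of F → 3.07; 99/99 used.
Total value = 774.07

774.07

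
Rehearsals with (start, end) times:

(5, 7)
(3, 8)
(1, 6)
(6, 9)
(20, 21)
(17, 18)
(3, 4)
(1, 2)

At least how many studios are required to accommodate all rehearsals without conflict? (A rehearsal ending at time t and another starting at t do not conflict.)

Events (time:±→running): 1:+→1 1:+→2 2:-→1 3:+→2 3:+→3 … peak 3.

3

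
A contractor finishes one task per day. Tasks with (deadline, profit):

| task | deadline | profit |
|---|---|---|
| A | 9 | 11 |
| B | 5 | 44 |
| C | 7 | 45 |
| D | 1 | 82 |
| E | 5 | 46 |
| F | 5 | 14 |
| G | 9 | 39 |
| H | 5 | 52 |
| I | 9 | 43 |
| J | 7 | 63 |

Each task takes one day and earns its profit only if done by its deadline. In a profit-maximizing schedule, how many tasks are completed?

By profit: D(d1,82), J(d7,63), H(d5,52), E(d5,46), C(d7,45), B(d5,44), I(d9,43), G(d9,39), F(d5,14), A(d9,11)
D→slot 1; J→slot 7; H→slot 5; E→slot 4; C→slot 6; B→slot 3; I→slot 9; G→slot 8; F→slot 2; A skipped.
9 of 10 scheduled.

9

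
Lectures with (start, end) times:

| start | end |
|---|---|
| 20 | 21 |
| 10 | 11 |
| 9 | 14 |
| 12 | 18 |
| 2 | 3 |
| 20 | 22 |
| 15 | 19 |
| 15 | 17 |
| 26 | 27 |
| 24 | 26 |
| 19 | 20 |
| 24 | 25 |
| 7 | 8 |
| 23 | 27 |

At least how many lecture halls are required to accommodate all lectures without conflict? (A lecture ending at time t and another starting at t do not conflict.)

3

Events (time:±→running): 2:+→1 3:-→0 7:+→1 8:-→0 9:+→1 10:+→2 11:-→1 12:+→2 14:-→1 15:+→2 15:+→3 … peak 3.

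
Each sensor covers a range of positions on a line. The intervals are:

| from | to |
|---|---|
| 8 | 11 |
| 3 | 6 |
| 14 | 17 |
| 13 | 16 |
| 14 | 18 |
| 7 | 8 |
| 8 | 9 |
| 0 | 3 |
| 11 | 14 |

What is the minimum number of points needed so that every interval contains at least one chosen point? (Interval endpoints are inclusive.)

Process intervals by earliest right end; each time one isn't hit yet, stab at its right endpoint.
By right end: [0,3]  [3,6]  [7,8]  [8,9]  [8,11]  [11,14]  [13,16]  [14,17]  [14,18]
[0,3] uncovered → point at 3; [7,8] uncovered → point at 8; [11,14] uncovered → point at 14.
Points: 3, 8, 14 (3 total).

3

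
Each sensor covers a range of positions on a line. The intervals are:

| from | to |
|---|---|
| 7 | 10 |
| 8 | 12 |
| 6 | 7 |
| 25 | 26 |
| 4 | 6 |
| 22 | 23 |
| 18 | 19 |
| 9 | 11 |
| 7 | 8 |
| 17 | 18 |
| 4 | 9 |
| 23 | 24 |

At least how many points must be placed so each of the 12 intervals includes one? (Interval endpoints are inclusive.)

6

Sort by right endpoint; whenever an interval is uncovered, place a point at its right end.
Sorted: [4,6] [6,7] [7,8] [4,9] [7,10] [9,11] [8,12] [17,18] [18,19] [22,23] [23,24] [25,26]
{[4,6],[6,7]} hit by 6; {[7,8],[4,9],[7,10]} hit by 8; {[9,11],[8,12]} hit by 11; {[17,18],[18,19]} hit by 18; {[22,23],[23,24]} hit by 23; {[25,26]} hit by 26.
Points: 6, 8, 11, 18, 23, 26 (6 total).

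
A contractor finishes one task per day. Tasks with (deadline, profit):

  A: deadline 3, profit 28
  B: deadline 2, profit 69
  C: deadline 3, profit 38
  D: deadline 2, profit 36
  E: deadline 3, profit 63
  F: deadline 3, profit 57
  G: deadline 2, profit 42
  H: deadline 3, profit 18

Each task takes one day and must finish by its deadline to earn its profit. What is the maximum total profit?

By profit: B(d2,69), E(d3,63), F(d3,57), G(d2,42), C(d3,38), D(d2,36), A(d3,28), H(d3,18)
B→slot 2; E→slot 3; F→slot 1; G skipped; C skipped; D skipped; A skipped; H skipped.
Profit = 57 + 69 + 63 = 189

189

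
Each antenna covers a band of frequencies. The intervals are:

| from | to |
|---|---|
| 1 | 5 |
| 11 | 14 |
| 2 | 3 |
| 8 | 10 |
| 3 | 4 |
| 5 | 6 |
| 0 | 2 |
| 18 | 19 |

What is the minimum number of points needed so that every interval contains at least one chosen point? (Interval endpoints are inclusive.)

6

Sort by right endpoint; whenever an interval is uncovered, place a point at its right end.
By right end: [0,2]  [2,3]  [3,4]  [1,5]  [5,6]  [8,10]  [11,14]  [18,19]
[0,2] uncovered → point at 2; [3,4] uncovered → point at 4; [5,6] uncovered → point at 6; [8,10] uncovered → point at 10; [11,14] uncovered → point at 14; [18,19] uncovered → point at 19.
Points: 2, 4, 6, 10, 14, 19 (6 total).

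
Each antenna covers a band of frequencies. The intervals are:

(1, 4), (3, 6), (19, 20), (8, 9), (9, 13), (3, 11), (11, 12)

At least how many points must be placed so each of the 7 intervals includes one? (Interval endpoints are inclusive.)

Sort by right endpoint; whenever an interval is uncovered, place a point at its right end.
Sorted: [1,4] [3,6] [8,9] [3,11] [11,12] [9,13] [19,20]
{[1,4],[3,6]} hit by 4; {[8,9],[3,11]} hit by 9; {[11,12],[9,13]} hit by 12; {[19,20]} hit by 20.
Points: 4, 9, 12, 20 (4 total).

4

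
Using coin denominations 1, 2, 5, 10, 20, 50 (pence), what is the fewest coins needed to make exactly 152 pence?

4

Use the largest denomination that fits, subtract, and repeat.
152 − 3×50→2 − 1×2→0
Total coins = 3 + 1 = 4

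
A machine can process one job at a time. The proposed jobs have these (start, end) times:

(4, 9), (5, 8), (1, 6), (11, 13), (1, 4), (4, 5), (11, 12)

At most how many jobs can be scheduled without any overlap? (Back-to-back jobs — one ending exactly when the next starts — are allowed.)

By end time: (1,4), (4,5), (1,6), (5,8), (4,9), (11,12), (11,13).
Pick (1,4); next start ≥ 4 → (4,5); next start ≥ 5 → (5,8); next start ≥ 8 → (11,12).
Selected 4 jobs.

4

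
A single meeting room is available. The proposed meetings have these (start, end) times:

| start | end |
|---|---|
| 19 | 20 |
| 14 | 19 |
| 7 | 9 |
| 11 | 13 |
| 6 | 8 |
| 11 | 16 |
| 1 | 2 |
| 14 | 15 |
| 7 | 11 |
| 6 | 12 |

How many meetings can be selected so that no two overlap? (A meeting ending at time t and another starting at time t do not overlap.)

Order by finish time; keep every interval that doesn't clash with the previous kept one.
Sorted by end: (1,2)  (6,8)  (7,9)  (7,11)  (6,12)  (11,13)  (14,15)  (11,16)  (14,19)  (19,20)
take (1,2); take (6,8); skip (7,9); take (11,13); take (14,15); take (19,20).
Selected 5 meetings.

5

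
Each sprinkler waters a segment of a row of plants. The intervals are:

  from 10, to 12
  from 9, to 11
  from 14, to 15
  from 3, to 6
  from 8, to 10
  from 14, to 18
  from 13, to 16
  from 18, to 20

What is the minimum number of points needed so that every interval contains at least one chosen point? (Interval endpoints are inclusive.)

Process intervals by earliest right end; each time one isn't hit yet, stab at its right endpoint.
Sorted: [3,6] [8,10] [9,11] [10,12] [14,15] [13,16] [14,18] [18,20]
{[3,6]} hit by 6; {[8,10],[9,11],[10,12]} hit by 10; {[14,15],[13,16],[14,18]} hit by 15; {[18,20]} hit by 20.
Points: 6, 10, 15, 20 (4 total).

4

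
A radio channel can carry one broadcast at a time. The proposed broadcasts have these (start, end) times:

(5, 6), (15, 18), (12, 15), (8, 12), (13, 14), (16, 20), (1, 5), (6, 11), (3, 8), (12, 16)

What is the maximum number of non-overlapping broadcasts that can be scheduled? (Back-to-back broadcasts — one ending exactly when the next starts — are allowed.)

Order by finish time; keep every interval that doesn't clash with the previous kept one.
Sorted by end: (1,5)  (5,6)  (3,8)  (6,11)  (8,12)  (13,14)  (12,15)  (12,16)  (15,18)  (16,20)
take (1,5); take (5,6); skip (3,8); take (6,11); take (13,14); skip (12,15); take (15,18).
Selected 5 broadcasts.

5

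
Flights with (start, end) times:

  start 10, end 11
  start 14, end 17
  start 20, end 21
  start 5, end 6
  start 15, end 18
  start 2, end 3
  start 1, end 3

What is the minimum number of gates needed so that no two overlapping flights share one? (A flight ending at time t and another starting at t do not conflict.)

2

Count concurrent intervals with a sweep; the peak is the room count.
Events (time:±→running): 1:+→1 2:+→2 … peak 2.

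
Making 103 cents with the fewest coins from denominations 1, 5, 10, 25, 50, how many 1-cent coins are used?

3

103 = 2×50 + 3×1
Count of 1: 3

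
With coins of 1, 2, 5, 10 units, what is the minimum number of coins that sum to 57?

7

Greedy: take as many of the largest coin as possible, then repeat with the remainder.
57 = 5×10 + 1×5 + 1×2
Total coins = 5 + 1 + 1 = 7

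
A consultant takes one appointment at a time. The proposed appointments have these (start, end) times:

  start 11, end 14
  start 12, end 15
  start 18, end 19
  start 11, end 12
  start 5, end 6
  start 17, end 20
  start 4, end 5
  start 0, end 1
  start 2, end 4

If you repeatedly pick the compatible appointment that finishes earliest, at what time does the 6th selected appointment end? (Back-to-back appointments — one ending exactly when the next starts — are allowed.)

Greedy by earliest finish: after sorting by end time, pick each interval compatible with the last pick.
By end time: (0,1), (2,4), (4,5), (5,6), (11,12), (11,14), (12,15), (18,19), (17,20).
Pick (0,1); next start ≥ 1 → (2,4); next start ≥ 4 → (4,5); next start ≥ 5 → (5,6); next start ≥ 6 → (11,12); next start ≥ 12 → (12,15); next start ≥ 15 → (18,19).
Selected: (0,1) (2,4) (4,5) (5,6) (11,12) (12,15) (18,19)

15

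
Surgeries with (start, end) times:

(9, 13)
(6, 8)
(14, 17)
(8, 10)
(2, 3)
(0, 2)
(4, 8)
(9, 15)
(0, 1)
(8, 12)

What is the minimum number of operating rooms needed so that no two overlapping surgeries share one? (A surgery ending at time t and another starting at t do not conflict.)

The answer is the maximum number of intervals overlapping at any instant.
Events (time:±→running): 0:+→1 0:+→2 1:-→1 2:-→0 2:+→1 3:-→0 4:+→1 6:+→2 8:-→1 8:-→0 8:+→1 8:+→2 9:+→3 9:+→4 … peak 4.

4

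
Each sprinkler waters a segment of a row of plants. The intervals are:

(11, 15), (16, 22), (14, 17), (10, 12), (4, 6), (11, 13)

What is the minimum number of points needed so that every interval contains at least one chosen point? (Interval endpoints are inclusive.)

3

Process intervals by earliest right end; each time one isn't hit yet, stab at its right endpoint.
By right end: [4,6]  [10,12]  [11,13]  [11,15]  [14,17]  [16,22]
[4,6] uncovered → point at 6; [10,12] uncovered → point at 12; [14,17] uncovered → point at 17.
Points: 6, 12, 17 (3 total).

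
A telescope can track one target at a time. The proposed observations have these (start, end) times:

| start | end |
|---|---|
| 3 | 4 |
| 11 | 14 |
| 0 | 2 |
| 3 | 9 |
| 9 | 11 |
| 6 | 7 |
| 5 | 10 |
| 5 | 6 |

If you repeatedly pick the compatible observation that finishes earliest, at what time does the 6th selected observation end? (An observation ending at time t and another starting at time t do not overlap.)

Sorted by end: (0,2)  (3,4)  (5,6)  (6,7)  (3,9)  (5,10)  (9,11)  (11,14)
take (0,2); take (3,4); take (5,6); take (6,7); skip (3,9); take (9,11); take (11,14).
Selected: (0,2) (3,4) (5,6) (6,7) (9,11) (11,14)

14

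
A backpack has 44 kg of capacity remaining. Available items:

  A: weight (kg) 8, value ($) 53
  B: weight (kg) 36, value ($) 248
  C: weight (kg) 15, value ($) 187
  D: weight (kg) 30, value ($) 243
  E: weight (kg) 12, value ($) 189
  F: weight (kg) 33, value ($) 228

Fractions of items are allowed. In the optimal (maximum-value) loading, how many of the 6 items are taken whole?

2

Ratios (sorted): E 15.75, C 12.47, D 8.10, F 6.91, B 6.89, A 6.62
take E (12 @ 189); take C (15 @ 187); take 17/30 of D → 137.70. Capacity used 44/44.
2 item(s) taken whole; one partial (take 17/30 of D).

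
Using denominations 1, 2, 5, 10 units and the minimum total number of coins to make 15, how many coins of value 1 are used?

0

Greedy: take as many of the largest coin as possible, then repeat with the remainder.
15 = 1×10 + 1×5
Count of 1: 0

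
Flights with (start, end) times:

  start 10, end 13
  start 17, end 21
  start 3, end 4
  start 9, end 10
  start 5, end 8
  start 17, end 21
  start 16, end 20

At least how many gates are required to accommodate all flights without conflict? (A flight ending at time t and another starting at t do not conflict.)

Count concurrent intervals with a sweep; the peak is the room count.
starts: [3, 5, 9, 10, 16, 17, 17]
ends:   [4, 8, 10, 13, 20, 21, 21]
s3→1 e4→0 s5→1 e8→0 s9→1 e10→0 s10→1 e13→0 s16→1 s17→2 s17→3  — peak 3.

3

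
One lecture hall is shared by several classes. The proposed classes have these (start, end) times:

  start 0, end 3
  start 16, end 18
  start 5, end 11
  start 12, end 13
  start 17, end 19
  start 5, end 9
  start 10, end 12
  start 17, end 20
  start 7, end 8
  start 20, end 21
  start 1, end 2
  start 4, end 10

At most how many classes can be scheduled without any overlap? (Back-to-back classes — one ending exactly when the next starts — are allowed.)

6

Greedy by earliest finish: after sorting by end time, pick each interval compatible with the last pick.
Sorted by end: (1,2)  (0,3)  (7,8)  (5,9)  (4,10)  (5,11)  (10,12)  (12,13)  (16,18)  (17,19)  (17,20)  (20,21)
take (1,2); take (7,8); take (10,12); take (12,13); take (16,18); take (20,21).
Selected 6 classes.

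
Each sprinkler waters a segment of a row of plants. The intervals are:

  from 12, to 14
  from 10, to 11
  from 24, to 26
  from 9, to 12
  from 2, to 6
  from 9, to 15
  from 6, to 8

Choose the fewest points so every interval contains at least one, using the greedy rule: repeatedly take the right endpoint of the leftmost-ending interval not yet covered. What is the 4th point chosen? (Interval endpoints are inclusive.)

By right end: [2,6]  [6,8]  [10,11]  [9,12]  [12,14]  [9,15]  [24,26]
[2,6] uncovered → point at 6; [10,11] uncovered → point at 11; [12,14] uncovered → point at 14; [24,26] uncovered → point at 26.
Points: 6, 11, 14, 26 (4 total).

26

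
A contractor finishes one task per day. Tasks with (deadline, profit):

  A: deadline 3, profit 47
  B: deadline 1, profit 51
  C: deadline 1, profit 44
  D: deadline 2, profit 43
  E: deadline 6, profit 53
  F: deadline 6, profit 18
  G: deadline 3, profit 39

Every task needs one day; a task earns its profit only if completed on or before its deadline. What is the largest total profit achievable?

212

Profit order: E=53 B=51 A=47 C=44 D=43 G=39 F=18
Assign: E→slot 6, B→slot 1, A→slot 3, C skipped, D→slot 2, G skipped, F→slot 5.
Slots: [1:B] [2:D] [3:A] [5:F] [6:E]
Profit = 51 + 43 + 47 + 18 + 53 = 212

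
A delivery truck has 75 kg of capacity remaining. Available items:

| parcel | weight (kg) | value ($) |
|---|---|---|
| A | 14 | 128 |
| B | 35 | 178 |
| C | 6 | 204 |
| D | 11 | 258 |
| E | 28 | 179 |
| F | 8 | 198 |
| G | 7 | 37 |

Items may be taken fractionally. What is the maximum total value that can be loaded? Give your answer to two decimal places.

1009.09

Greedy by value/weight ratio, highest first.
Order: C (204/6=34.00) > F (198/8=24.75) > D (258/11=23.45) > A (128/14=9.14) > E (179/28=6.39) > G (37/7=5.29) > B (178/35=5.09)
Fill: take C (6 @ 204) → take F (8 @ 198) → take D (11 @ 258) → take A (14 @ 128) → take E (28 @ 179) → take G (7 @ 37) → take 1/35 of B → 5.09; 75/75 used.
Total value = 1009.09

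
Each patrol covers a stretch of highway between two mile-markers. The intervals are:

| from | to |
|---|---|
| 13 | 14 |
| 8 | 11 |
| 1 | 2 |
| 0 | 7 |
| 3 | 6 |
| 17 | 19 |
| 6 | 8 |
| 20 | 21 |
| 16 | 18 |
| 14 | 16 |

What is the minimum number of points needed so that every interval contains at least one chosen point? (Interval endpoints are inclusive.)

6

By right end: [1,2]  [3,6]  [0,7]  [6,8]  [8,11]  [13,14]  [14,16]  [16,18]  [17,19]  [20,21]
[1,2] uncovered → point at 2; [3,6] uncovered → point at 6; [8,11] uncovered → point at 11; [13,14] uncovered → point at 14; [16,18] uncovered → point at 18; [20,21] uncovered → point at 21.
Points: 2, 6, 11, 14, 18, 21 (6 total).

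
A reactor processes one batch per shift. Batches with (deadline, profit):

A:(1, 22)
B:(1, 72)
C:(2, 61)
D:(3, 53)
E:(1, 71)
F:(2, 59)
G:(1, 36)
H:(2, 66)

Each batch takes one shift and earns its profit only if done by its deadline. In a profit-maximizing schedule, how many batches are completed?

3

Sort by profit descending; place each in the latest free slot ≤ its deadline.
By profit: B(d1,72), E(d1,71), H(d2,66), C(d2,61), F(d2,59), D(d3,53), G(d1,36), A(d1,22)
B→slot 1; E skipped; H→slot 2; C skipped; F skipped; D→slot 3; G skipped; A skipped.
3 of 8 scheduled.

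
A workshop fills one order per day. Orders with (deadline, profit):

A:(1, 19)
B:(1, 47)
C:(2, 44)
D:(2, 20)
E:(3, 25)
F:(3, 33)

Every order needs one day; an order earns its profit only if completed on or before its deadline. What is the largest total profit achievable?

124

By profit: B(d1,47), C(d2,44), F(d3,33), E(d3,25), D(d2,20), A(d1,19)
B→slot 1; C→slot 2; F→slot 3; E skipped; D skipped; A skipped.
Profit = 47 + 44 + 33 = 124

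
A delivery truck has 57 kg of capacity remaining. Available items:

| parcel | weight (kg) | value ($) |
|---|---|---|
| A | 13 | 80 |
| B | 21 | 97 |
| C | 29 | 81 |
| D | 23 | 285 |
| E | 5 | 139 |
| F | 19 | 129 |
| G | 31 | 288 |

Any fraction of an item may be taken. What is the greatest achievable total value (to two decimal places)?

693.42

Sort by value per unit weight and fill in that order.
Order: E (139/5=27.80) > D (285/23=12.39) > G (288/31=9.29) > F (129/19=6.79) > A (80/13=6.15) > B (97/21=4.62) > C (81/29=2.79)
Fill: take E (5 @ 139) → take D (23 @ 285) → take 29/31 of G → 269.42; 57/57 used.
Total value = 693.42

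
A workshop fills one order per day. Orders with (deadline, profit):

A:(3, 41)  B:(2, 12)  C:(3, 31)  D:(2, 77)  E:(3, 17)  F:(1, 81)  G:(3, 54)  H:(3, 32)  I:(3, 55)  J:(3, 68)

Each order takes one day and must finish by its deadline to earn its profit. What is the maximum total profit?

Sort by profit descending; place each in the latest free slot ≤ its deadline.
By profit: F(d1,81), D(d2,77), J(d3,68), I(d3,55), G(d3,54), A(d3,41), H(d3,32), C(d3,31), E(d3,17), B(d2,12)
F→slot 1; D→slot 2; J→slot 3; I skipped; G skipped; A skipped; H skipped; C skipped; E skipped; B skipped.
Profit = 81 + 77 + 68 = 226

226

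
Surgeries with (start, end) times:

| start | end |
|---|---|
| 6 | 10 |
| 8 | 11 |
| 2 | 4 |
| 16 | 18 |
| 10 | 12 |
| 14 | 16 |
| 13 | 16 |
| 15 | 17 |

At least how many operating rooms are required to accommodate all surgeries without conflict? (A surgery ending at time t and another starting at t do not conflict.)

The answer is the maximum number of intervals overlapping at any instant.
starts: [2, 6, 8, 10, 13, 14, 15, 16]
ends:   [4, 10, 11, 12, 16, 16, 17, 18]
s2→1 e4→0 s6→1 s8→2 e10→1 s10→2 e11→1 e12→0 s13→1 s14→2 s15→3  — peak 3.

3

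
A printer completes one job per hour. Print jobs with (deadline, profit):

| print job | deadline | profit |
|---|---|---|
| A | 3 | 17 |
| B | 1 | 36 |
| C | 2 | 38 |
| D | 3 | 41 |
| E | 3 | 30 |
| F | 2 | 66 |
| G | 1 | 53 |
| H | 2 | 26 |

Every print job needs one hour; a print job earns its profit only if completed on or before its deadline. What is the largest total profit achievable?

Sort by profit descending; place each in the latest free slot ≤ its deadline.
By profit: F(d2,66), G(d1,53), D(d3,41), C(d2,38), B(d1,36), E(d3,30), H(d2,26), A(d3,17)
F→slot 2; G→slot 1; D→slot 3; C skipped; B skipped; E skipped; H skipped; A skipped.
Profit = 53 + 66 + 41 = 160

160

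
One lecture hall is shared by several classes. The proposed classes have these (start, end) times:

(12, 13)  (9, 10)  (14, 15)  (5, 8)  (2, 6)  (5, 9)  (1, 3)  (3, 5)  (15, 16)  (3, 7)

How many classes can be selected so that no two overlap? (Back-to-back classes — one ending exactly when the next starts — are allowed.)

7

Sorted by end: (1,3)  (3,5)  (2,6)  (3,7)  (5,8)  (5,9)  (9,10)  (12,13)  (14,15)  (15,16)
take (1,3); take (3,5); skip (3,7); take (5,8); skip (5,9); take (9,10); take (12,13); take (14,15); take (15,16).
Selected 7 classes.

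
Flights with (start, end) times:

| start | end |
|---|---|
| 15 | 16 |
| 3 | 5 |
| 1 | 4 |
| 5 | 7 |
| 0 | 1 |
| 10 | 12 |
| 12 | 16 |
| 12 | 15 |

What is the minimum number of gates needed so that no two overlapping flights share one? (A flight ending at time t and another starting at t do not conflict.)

2

The answer is the maximum number of intervals overlapping at any instant.
starts: [0, 1, 3, 5, 10, 12, 12, 15]
ends:   [1, 4, 5, 7, 12, 15, 16, 16]
s0→1 e1→0 s1→1 s3→2  — peak 2.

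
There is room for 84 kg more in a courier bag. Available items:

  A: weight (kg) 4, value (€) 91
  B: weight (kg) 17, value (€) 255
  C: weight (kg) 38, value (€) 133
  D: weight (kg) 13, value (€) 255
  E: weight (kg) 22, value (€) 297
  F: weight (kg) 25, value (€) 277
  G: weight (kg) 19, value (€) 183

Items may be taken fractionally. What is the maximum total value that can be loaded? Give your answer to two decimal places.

1203.89

Sort by value per unit weight and fill in that order.
Order: A (91/4=22.75) > D (255/13=19.62) > B (255/17=15.00) > E (297/22=13.50) > F (277/25=11.08) > G (183/19=9.63) > C (133/38=3.50)
Fill: take A (4 @ 91) → take D (13 @ 255) → take B (17 @ 255) → take E (22 @ 297) → take F (25 @ 277) → take 3/19 of G → 28.89; 84/84 used.
Total value = 1203.89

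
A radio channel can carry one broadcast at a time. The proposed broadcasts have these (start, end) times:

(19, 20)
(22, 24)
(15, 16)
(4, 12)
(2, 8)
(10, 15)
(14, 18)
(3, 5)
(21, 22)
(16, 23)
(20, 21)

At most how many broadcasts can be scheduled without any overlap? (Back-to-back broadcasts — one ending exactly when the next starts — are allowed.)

7

Sort by end time and greedily take each interval whose start is ≥ the last chosen end.
Sorted by end: (3,5)  (2,8)  (4,12)  (10,15)  (15,16)  (14,18)  (19,20)  (20,21)  (21,22)  (16,23)  (22,24)
take (3,5); take (10,15); take (15,16); take (19,20); take (20,21); take (21,22); take (22,24).
Selected 7 broadcasts.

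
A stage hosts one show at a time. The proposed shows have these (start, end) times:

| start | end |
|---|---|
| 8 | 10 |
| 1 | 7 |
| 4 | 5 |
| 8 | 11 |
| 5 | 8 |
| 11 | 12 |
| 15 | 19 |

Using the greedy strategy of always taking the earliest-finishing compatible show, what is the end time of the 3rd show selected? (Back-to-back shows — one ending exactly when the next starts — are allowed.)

Sorted by end: (4,5)  (1,7)  (5,8)  (8,10)  (8,11)  (11,12)  (15,19)
take (4,5); take (5,8); take (8,10); take (11,12); take (15,19).
Selected: (4,5) (5,8) (8,10) (11,12) (15,19)

10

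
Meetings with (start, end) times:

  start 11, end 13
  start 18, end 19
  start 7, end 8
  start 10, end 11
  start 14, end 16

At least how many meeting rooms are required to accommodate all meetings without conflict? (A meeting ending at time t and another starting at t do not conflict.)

1

Count concurrent intervals with a sweep; the peak is the room count.
Events (time:±→running): 7:+→1 … peak 1.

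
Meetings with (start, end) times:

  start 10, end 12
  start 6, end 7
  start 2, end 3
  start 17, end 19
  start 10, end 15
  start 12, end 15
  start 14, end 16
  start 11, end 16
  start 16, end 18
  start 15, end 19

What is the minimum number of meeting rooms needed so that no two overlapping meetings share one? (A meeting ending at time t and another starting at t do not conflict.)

The answer is the maximum number of intervals overlapping at any instant.
starts: [2, 6, 10, 10, 11, 12, 14, 15, 16, 17]
ends:   [3, 7, 12, 15, 15, 16, 16, 18, 19, 19]
s2→1 e3→0 s6→1 e7→0 s10→1 s10→2 s11→3 e12→2 s12→3 s14→4  — peak 4.

4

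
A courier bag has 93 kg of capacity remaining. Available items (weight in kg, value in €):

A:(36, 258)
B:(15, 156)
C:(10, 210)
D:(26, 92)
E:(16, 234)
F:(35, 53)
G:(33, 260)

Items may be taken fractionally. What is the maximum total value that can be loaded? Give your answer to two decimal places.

Order: C (210/10=21.00) > E (234/16=14.62) > B (156/15=10.40) > G (260/33=7.88) > A (258/36=7.17) > D (92/26=3.54) > F (53/35=1.51)
Fill: take C (10 @ 210) → take E (16 @ 234) → take B (15 @ 156) → take G (33 @ 260) → take 19/36 of A → 136.17; 93/93 used.
Total value = 996.17

996.17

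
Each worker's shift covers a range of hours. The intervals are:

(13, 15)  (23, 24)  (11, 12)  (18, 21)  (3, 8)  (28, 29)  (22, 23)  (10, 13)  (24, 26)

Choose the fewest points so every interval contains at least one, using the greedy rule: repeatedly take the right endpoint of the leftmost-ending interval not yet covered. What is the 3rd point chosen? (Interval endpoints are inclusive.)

15

Sort by right endpoint; whenever an interval is uncovered, place a point at its right end.
Sorted: [3,8] [11,12] [10,13] [13,15] [18,21] [22,23] [23,24] [24,26] [28,29]
{[3,8]} hit by 8; {[11,12],[10,13]} hit by 12; {[13,15]} hit by 15; {[18,21]} hit by 21; {[22,23],[23,24]} hit by 23; {[24,26]} hit by 26; {[28,29]} hit by 29.
Points: 8, 12, 15, 21, 23, 26, 29 (7 total).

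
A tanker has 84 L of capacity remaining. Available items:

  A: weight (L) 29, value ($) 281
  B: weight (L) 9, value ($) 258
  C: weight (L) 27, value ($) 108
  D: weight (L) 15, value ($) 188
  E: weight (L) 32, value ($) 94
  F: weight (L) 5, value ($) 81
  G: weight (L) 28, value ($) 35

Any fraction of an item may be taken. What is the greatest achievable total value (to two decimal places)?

912.00

Order: B (258/9=28.67) > F (81/5=16.20) > D (188/15=12.53) > A (281/29=9.69) > C (108/27=4.00) > E (94/32=2.94) > G (35/28=1.25)
Fill: take B (9 @ 258) → take F (5 @ 81) → take D (15 @ 188) → take A (29 @ 281) → take 26/27 of C → 104.00; 84/84 used.
Total value = 912.00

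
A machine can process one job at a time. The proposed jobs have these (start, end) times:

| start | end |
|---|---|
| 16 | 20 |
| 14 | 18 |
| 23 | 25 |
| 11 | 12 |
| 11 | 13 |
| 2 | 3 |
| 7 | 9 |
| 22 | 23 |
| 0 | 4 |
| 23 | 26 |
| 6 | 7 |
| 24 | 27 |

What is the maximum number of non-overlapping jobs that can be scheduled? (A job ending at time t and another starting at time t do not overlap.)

Order by finish time; keep every interval that doesn't clash with the previous kept one.
By end time: (2,3), (0,4), (6,7), (7,9), (11,12), (11,13), (14,18), (16,20), (22,23), (23,25), (23,26), (24,27).
Pick (2,3); next start ≥ 3 → (6,7); next start ≥ 7 → (7,9); next start ≥ 9 → (11,12); next start ≥ 12 → (14,18); next start ≥ 18 → (22,23); next start ≥ 23 → (23,25).
Selected 7 jobs.

7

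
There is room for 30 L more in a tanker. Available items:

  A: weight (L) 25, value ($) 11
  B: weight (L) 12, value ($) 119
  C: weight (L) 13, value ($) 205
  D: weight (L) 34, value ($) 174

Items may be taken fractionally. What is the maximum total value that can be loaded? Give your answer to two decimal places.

Order: C (205/13=15.77) > B (119/12=9.92) > D (174/34=5.12) > A (11/25=0.44)
Fill: take C (13 @ 205) → take B (12 @ 119) → take 5/34 of D → 25.59; 30/30 used.
Total value = 349.59

349.59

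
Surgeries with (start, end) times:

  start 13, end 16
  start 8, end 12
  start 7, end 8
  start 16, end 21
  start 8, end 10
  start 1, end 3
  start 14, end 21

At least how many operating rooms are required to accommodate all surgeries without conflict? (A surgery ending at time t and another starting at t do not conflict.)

2

Events (time:±→running): 1:+→1 3:-→0 7:+→1 8:-→0 8:+→1 8:+→2 … peak 2.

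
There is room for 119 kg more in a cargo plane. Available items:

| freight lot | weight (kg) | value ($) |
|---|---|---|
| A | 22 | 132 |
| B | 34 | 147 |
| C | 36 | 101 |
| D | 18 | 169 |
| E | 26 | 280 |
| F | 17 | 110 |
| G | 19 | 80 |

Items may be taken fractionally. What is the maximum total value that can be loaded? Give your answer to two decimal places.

Order: E (280/26=10.77) > D (169/18=9.39) > F (110/17=6.47) > A (132/22=6.00) > B (147/34=4.32) > G (80/19=4.21) > C (101/36=2.81)
Fill: take E (26 @ 280) → take D (18 @ 169) → take F (17 @ 110) → take A (22 @ 132) → take B (34 @ 147) → take 2/19 of G → 8.42; 119/119 used.
Total value = 846.42

846.42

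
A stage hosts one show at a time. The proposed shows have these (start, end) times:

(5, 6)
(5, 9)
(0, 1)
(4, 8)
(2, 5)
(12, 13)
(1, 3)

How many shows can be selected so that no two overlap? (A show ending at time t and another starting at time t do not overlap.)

4

Sorted by end: (0,1)  (1,3)  (2,5)  (5,6)  (4,8)  (5,9)  (12,13)
take (0,1); take (1,3); take (5,6); skip (4,8); take (12,13).
Selected 4 shows.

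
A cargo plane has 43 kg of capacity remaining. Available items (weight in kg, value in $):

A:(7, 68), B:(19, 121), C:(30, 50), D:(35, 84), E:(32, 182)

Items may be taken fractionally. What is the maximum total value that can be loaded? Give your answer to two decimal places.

Ratios (sorted): A 9.71, B 6.37, E 5.69, D 2.40, C 1.67
take A (7 @ 68); take B (19 @ 121); take 17/32 of E → 96.69. Capacity used 43/43.
Total value = 285.69

285.69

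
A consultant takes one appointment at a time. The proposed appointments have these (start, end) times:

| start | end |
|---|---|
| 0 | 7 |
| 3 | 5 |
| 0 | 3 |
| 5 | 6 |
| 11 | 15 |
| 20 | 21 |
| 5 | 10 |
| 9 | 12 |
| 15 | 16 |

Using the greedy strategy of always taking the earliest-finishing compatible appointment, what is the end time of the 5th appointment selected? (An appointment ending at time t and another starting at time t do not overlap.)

16

Greedy by earliest finish: after sorting by end time, pick each interval compatible with the last pick.
Sorted by end: (0,3)  (3,5)  (5,6)  (0,7)  (5,10)  (9,12)  (11,15)  (15,16)  (20,21)
take (0,3); take (3,5); take (5,6); skip (5,10); take (9,12); take (15,16); take (20,21).
Selected: (0,3) (3,5) (5,6) (9,12) (15,16) (20,21)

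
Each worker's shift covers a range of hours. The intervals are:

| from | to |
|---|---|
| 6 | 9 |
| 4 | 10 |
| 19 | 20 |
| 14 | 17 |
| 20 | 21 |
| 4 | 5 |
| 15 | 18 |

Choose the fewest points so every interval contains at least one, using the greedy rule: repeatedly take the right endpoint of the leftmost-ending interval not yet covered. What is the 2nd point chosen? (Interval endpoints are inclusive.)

9

Sort by right endpoint; whenever an interval is uncovered, place a point at its right end.
Sorted: [4,5] [6,9] [4,10] [14,17] [15,18] [19,20] [20,21]
{[4,5]} hit by 5; {[6,9],[4,10]} hit by 9; {[14,17],[15,18]} hit by 17; {[19,20],[20,21]} hit by 20.
Points: 5, 9, 17, 20 (4 total).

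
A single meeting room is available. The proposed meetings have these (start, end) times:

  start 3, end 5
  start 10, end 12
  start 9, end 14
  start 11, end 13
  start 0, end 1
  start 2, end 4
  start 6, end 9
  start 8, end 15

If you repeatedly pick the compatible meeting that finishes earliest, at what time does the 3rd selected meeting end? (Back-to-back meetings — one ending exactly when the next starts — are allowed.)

9

By end time: (0,1), (2,4), (3,5), (6,9), (10,12), (11,13), (9,14), (8,15).
Pick (0,1); next start ≥ 1 → (2,4); next start ≥ 4 → (6,9); next start ≥ 9 → (10,12).
Selected: (0,1) (2,4) (6,9) (10,12)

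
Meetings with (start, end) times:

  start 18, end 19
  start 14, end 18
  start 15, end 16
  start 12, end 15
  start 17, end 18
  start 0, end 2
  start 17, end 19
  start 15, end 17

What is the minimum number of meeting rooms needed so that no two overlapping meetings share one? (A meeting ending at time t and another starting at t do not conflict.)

3

Events (time:±→running): 0:+→1 2:-→0 12:+→1 14:+→2 15:-→1 15:+→2 15:+→3 … peak 3.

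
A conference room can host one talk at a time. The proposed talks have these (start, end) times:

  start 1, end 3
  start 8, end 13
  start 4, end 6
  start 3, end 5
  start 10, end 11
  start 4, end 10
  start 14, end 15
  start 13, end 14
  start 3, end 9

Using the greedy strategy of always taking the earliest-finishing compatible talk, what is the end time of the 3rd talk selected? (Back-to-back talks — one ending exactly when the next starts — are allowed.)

11

Greedy by earliest finish: after sorting by end time, pick each interval compatible with the last pick.
By end time: (1,3), (3,5), (4,6), (3,9), (4,10), (10,11), (8,13), (13,14), (14,15).
Pick (1,3); next start ≥ 3 → (3,5); next start ≥ 5 → (10,11); next start ≥ 11 → (13,14); next start ≥ 14 → (14,15).
Selected: (1,3) (3,5) (10,11) (13,14) (14,15)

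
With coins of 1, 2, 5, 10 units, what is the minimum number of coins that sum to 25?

Use the largest denomination that fits, subtract, and repeat.
25 − 2×10→5 − 1×5→0
Total coins = 2 + 1 = 3

3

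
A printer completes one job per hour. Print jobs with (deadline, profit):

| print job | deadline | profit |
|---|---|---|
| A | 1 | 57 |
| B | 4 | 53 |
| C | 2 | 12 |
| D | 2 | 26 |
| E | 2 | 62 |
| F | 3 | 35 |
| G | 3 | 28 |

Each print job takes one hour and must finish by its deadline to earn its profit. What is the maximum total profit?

Take jobs in profit order; each goes to the latest open slot no later than its deadline.
Profit order: E=62 A=57 B=53 F=35 G=28 D=26 C=12
Assign: E→slot 2, A→slot 1, B→slot 4, F→slot 3, G skipped, D skipped, C skipped.
Slots: [1:A] [2:E] [3:F] [4:B]
Profit = 57 + 62 + 35 + 53 = 207

207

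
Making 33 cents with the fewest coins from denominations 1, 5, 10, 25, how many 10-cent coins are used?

0

33 − 1×25→8 − 1×5→3 − 3×1→0
Count of 10: 0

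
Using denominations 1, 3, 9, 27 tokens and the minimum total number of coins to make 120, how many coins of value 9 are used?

Use the largest denomination that fits, subtract, and repeat.
120 = 4×27 + 1×9 + 1×3
Count of 9: 1

1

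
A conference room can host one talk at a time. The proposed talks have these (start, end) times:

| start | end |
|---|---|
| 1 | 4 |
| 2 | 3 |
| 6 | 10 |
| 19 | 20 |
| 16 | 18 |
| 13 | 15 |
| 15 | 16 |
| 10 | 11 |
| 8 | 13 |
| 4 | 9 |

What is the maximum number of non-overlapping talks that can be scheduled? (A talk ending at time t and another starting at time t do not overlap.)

7

By end time: (2,3), (1,4), (4,9), (6,10), (10,11), (8,13), (13,15), (15,16), (16,18), (19,20).
Pick (2,3); next start ≥ 3 → (4,9); next start ≥ 9 → (10,11); next start ≥ 11 → (13,15); next start ≥ 15 → (15,16); next start ≥ 16 → (16,18); next start ≥ 18 → (19,20).
Selected 7 talks.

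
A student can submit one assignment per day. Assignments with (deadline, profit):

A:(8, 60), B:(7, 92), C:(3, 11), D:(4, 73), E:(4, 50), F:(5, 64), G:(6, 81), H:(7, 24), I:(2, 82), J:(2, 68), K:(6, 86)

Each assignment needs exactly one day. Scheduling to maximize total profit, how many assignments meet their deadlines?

Sort by profit descending; place each in the latest free slot ≤ its deadline.
By profit: B(d7,92), K(d6,86), I(d2,82), G(d6,81), D(d4,73), J(d2,68), F(d5,64), A(d8,60), E(d4,50), H(d7,24), C(d3,11)
B→slot 7; K→slot 6; I→slot 2; G→slot 5; D→slot 4; J→slot 1; F→slot 3; A→slot 8; E skipped; H skipped; C skipped.
8 of 11 scheduled.

8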